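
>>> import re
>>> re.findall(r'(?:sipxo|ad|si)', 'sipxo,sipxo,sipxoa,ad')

Alternation tries branches left to right and keeps the first one that lets the overall match succeed at that position.
Since nothing is captured, `findall` lists the 4 matched substrings directly.

['sipxo', 'sipxo', 'sipxo', 'ad']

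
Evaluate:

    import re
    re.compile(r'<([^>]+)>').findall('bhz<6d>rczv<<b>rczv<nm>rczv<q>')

['6d', '<b', 'nm', 'q']

`findall` collects group 1 from each match (4 total).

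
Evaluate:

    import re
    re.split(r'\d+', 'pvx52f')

The pattern matches one or more of a digit.
`split` removes every match and returns the 2 fragments in between.

['pvx', 'f']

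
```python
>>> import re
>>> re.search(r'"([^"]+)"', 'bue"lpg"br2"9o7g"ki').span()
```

(3, 8)

Unlike `match`, `search` isn't anchored — it looks for the pattern anywhere in the string.
The match spans [3:8] → '"lpg"'.
Captured: group 1 = 'lpg'.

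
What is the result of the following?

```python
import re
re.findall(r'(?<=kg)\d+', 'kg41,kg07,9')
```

Because the assertion is zero-width, the text it checks is not consumed and won't appear in the result.
Scanning left to right: at [2:4] → '41'; at [7:9] → '07'.
No capturing groups, so `findall` returns the 2 full match strings.

['41', '07']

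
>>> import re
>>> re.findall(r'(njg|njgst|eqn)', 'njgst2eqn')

Branches in `(...|...)` are attempted left-to-right; the first branch that allows the whole pattern to succeed is taken.
Scanning left to right: at [0:3] match 'njg', group 1 = 'njg'; at [6:9] match 'eqn', group 1 = 'eqn'.
One capturing group, so `findall` returns just the captured substring from each match — 2 in all.

['njg', 'eqn']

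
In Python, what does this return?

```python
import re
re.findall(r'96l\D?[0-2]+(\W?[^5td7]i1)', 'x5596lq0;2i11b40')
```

The pattern matches the literal '96l', then optionally a non-digit; then one or more of a character in [0-2]; then optionally a non-word character, then any character except [5td7], then the literal 'i1' (captured).
Matches: at [3:12] match '96lq0;2i1', group 1 = ';2i1'.
Because there's exactly one group, `findall` drops the full match and keeps group 1 from the one hit.

[';2i1']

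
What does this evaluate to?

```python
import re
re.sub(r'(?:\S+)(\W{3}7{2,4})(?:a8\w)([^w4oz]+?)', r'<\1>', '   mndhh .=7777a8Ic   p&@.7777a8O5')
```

The pattern matches one or more of a non-whitespace character (non-capturing group); then exactly 3 of a non-word character, then 2 to 4 of a literal '7' (captured); then the literal 'a8', then a word character (non-capturing group); then one or more of any character except [w4oz] (lazy) (captured).
A non-greedy quantifier consumes as few characters as it can — just enough that the remainder of the pattern still matches from where it stops; whatever follows it matches normally.
Matches: at [3:19] → 'mndhh .=7777a8Ic'; at [22:34] → 'p&@.7777a8O5'.
`\1` in the replacement pulls in group 1's text for each match.

'   < .=7777>   <&@.7777>'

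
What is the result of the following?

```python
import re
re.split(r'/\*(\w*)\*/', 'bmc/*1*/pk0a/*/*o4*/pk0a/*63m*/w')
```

['bmc', '1', 'pk0a/*', 'o4', 'pk0a', '63m', 'w']

Matches to split on: at [3:8] → '/*1*/'; at [14:20] → '/*o4*/'; at [24:31] → '/*63m*/'.
`re.split` interleaves the captured-group text with the surrounding fragments.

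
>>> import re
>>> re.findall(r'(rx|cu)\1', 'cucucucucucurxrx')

['cu', 'cu', 'cu', 'rx']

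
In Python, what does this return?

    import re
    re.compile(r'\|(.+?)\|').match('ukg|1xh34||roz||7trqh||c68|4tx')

None

With `match`, the pattern is implicitly anchored at the beginning.
Here the pattern fails at index 0, so the call returns None.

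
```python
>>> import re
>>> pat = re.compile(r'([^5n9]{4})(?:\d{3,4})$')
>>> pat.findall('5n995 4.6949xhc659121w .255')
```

['1w .']

The pattern matches exactly 4 of any character except [5n9] (captured); then 3 to 4 of a digit (non-capturing group); then anchored at the end.
Walking the string: at [20:27] match '1w .255', group 1 = '1w .'.
`findall` collects group 1 from the one match (1 total).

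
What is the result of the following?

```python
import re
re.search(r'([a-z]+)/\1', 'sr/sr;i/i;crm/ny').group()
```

'sr/sr'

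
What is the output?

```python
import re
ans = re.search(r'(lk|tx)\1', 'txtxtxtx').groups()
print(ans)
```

A backreference is literal: `\1` must see the identical characters the first group matched.
`re.search` scans for the first position where the pattern succeeds.
The match spans [0:4] → 'txtx'.
Captured: group 1 = 'tx'.

('tx',)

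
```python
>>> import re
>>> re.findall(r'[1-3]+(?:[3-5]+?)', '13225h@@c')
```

['13225']

This matches one or more of a character in [1-3]; then one or more of a character in [3-5] (lazy) (non-capturing group).
Matches: at [0:5] → '13225'.
With no groups in the pattern, `findall` gives back each whole match — 1 here.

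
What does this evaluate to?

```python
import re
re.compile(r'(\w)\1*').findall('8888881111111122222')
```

['8', '1', '2']

A backreference is literal: `\1` must see the identical characters the first group matched.
One capturing group, so `findall` returns just the captured substring from each match — 3 in all.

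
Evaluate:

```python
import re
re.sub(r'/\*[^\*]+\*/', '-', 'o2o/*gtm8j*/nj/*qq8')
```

Matches: at [3:12] → '/*gtm8j*/'.
Each match is replaced by '-'.

'o2o-nj/*qq8'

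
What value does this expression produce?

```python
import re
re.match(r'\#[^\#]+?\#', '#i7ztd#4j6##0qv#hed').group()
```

'#i7ztd#'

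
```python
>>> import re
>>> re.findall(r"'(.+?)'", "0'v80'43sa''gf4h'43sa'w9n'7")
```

A `+?`/`*?`/`{m,n}?` starts at its minimum and grows only as far as needed for what follows to match.
With a single group, `findall` returns only what that group captured — 3 items.

['v80', "'gf4h", 'w9n']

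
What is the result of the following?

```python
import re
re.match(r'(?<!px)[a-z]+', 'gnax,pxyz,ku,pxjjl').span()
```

(0, 4)

The negative lookahead/lookbehind blocks any match where the forbidden context is present.
`re.match` won't scan ahead — the pattern has to work from the very first character.
The match spans [0:4] → 'gnax'.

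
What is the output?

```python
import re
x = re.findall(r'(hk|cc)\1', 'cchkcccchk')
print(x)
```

`\1` is not a pattern — it's the concrete string captured by group 1, re-applied verbatim.
Because there's exactly one group, `findall` drops the full match and keeps group 1 from the one hit.

['cc']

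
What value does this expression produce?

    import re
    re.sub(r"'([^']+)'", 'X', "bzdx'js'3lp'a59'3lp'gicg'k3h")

Matches: at [4:8] → "'js'"; at [11:16] → "'a59'"; at [19:25] → "'gicg'".
Every occurrence is swapped for 'X'.

'bzdxX3lpX3lpXk3h'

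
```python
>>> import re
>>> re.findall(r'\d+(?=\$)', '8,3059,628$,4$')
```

['628', '4']

Lookahead/lookbehind check context without consuming it, so the matched span excludes the asserted characters.
`findall` yields the raw match text (2 of them) because the pattern has no groups.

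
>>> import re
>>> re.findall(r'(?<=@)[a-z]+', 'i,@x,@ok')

The positive lookaround only admits positions where the adjacent text matches; those characters stay outside the span.
`findall` yields the raw match text (2 of them) because the pattern has no groups.

['x', 'ok']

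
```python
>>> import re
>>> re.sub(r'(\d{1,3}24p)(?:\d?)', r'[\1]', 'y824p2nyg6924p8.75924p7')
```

Each match is replaced using the text its own group 1 captured.

'y[824p]nyg[6924p].[75924p]'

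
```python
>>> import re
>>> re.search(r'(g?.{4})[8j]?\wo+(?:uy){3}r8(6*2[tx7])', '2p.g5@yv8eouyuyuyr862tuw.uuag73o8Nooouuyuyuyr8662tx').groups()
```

('g5@yv', '62t')

The match spans [3:22] → 'g5@yv8eouyuyuyr862t'.
Captured: group 1 = 'g5@yv', group 2 = '62t'.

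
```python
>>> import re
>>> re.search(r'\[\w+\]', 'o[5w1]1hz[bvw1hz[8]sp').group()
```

'[5w1]'

`re.search` scans for the first position where the pattern succeeds.
The match spans [1:6] → '[5w1]'.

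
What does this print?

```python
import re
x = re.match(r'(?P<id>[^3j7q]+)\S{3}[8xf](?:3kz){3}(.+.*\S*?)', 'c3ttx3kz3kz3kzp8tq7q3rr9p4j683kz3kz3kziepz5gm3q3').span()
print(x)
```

This matches one or more of any character except [3j7q] (captured as 'id'); then exactly 3 of a non-whitespace character, then one of [8xf], then the literal '3kz' repeated 3 times; then one or more of any character, then zero or more of any character, then zero or more of a non-whitespace character (lazy) (captured).
`re.match` won't scan ahead — the pattern has to work from the very first character.
The match spans [0:48] → 'c3ttx3kz3kz3kzp8tq7q3rr9p4j683kz3kz3kziepz5gm3q3'.
Captured: group 1 = 'c', group 2 = 'p8tq7q3rr9p4j683kz3kz3kziepz5gm3q3'.

(0, 48)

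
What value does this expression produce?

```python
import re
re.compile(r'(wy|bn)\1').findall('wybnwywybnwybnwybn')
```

['wy']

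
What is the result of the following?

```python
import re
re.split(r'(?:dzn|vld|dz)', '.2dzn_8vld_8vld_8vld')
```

Alternation isn't longest-match — the leftmost alternative that fits at this position is chosen.
Matches to split on: at [2:5] → 'dzn'; at [7:10] → 'vld'; at [12:15] → 'vld'; at [17:20] → 'vld'.
Each match becomes a cut point; 5 segments remain.

['.2', '_8', '_8', '_8', '']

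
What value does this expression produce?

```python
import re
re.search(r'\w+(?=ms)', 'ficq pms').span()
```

The lookaround is zero-width — it requires the adjacent text to match without consuming it, so the asserted text isn't part of the match.
`search` walks the string left to right and returns the first match it finds.
The match spans [5:6] → 'p'.

(5, 6)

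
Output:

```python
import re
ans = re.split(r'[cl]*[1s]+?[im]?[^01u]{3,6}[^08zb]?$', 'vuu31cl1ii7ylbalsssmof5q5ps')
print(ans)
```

['vuu31cl1ii7ylba', '']

This matches zero or more of one of [cl], then one or more of one of [1s] (lazy); then optionally one of [im], then 3 to 6 of any character except [01u], then optionally any character except [08zb]; then anchored at the end.
Matches to split on: at [15:27] → 'lsssmof5q5ps'.
The string is cut at each match, leaving 2 pieces.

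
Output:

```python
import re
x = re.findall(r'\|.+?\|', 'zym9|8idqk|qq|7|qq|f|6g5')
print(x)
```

A `+?`/`*?`/`{m,n}?` starts at its minimum and grows only as far as needed for what follows to match.
Matches: at [4:11] → '|8idqk|'; at [13:16] → '|7|'; at [18:21] → '|f|'.
No capturing groups, so `findall` returns the 3 full match strings.

['|8idqk|', '|7|', '|f|']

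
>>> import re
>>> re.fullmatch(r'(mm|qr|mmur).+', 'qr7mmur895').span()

(0, 10)

`fullmatch` succeeds only if the pattern covers the string from start to end.
The match spans [0:10] → 'qr7mmur895'.
Captured: group 1 = 'qr'.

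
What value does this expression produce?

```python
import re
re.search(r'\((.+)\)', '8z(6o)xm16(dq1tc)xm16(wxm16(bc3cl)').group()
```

'(6o)xm16(dq1tc)xm16(wxm16(bc3cl)'

`search` walks the string left to right and returns the first match it finds.
The match spans [2:34] → '(6o)xm16(dq1tc)xm16(wxm16(bc3cl)'.
Captured: group 1 = '6o)xm16(dq1tc)xm16(wxm16(bc3cl'.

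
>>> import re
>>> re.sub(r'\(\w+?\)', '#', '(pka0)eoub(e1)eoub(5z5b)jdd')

Each match is replaced by '#'.

'#eoub#eoub#jdd'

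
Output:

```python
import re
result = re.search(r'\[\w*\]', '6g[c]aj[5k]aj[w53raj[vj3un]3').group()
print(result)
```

Unlike `match`, `search` isn't anchored — it looks for the pattern anywhere in the string.
The match spans [2:5] → '[c]'.

[c]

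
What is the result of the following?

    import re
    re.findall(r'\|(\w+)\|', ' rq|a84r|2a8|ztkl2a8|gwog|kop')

['a84r', 'ztkl2a8']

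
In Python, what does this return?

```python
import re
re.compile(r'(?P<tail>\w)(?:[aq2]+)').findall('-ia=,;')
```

['i']

The pattern matches a word character (captured as 'tail'); then one or more of one of [aq2] (non-capturing group).
Matches: at [1:3] match 'ia', group 1 = 'i'.
With a single group, `findall` returns only what that group captured — 1 item.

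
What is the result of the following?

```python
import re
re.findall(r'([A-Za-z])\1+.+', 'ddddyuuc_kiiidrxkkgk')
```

['d']

The backreference `\1` re-matches whatever the first group consumed, character for character.
Walking the string: at [0:20] match 'ddddyuuc_kiiidrxkkgk', group 1 = 'd'.
`findall` collects group 1 from the one match (1 total).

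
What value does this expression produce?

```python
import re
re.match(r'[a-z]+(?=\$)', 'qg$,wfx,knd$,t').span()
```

Because the assertion is zero-width, the text it checks is not consumed and won't appear in the result.
`match` is anchored at position 0; if the pattern doesn't fit there, it returns None.
The match spans [0:2] → 'qg'.

(0, 2)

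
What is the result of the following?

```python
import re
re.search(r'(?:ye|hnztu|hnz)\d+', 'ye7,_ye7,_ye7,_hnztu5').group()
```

'ye7'

Unlike `match`, `search` isn't anchored — it looks for the pattern anywhere in the string.
The match spans [0:3] → 'ye7'.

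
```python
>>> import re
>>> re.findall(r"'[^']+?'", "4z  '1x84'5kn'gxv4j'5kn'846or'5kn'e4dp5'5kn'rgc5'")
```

["'1x84'", "'gxv4j'", "'846or'", "'e4dp5'", "'rgc5'"]

Scanning left to right: at [4:10] → "'1x84'"; at [13:20] → "'gxv4j'"; at [23:30] → "'846or'"; at [33:40] → "'e4dp5'"; at [43:49] → "'rgc5'".
Since nothing is captured, `findall` lists the 5 matched substrings directly.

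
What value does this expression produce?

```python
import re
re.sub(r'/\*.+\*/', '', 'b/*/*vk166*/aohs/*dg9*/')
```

'b'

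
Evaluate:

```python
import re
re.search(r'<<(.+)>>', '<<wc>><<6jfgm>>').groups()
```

('wc>><<6jfgm',)

The match spans [0:15] → '<<wc>><<6jfgm>>'.
Captured: group 1 = 'wc>><<6jfgm'.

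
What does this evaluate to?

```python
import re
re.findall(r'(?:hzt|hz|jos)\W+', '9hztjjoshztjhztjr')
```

No capturing groups, so `findall` returns the 0 full match strings.
Nothing in the string satisfies the pattern, so the list is empty.

[]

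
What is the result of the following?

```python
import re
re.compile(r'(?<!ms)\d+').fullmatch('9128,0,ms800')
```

None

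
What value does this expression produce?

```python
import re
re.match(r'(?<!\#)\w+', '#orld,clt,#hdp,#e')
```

`match` is anchored at position 0; if the pattern doesn't fit there, it returns None.
Here the pattern fails at index 0, so the call returns None.

None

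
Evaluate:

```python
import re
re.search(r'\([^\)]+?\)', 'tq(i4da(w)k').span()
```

`search` walks the string left to right and returns the first match it finds.
The match spans [2:10] → '(i4da(w)'.

(2, 10)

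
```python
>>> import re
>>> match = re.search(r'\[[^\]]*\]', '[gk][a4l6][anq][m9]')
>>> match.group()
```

'[gk]'

Unlike `match`, `search` isn't anchored — it looks for the pattern anywhere in the string.
The match spans [0:4] → '[gk]'.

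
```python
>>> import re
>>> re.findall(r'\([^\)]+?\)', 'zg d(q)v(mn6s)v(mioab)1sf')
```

Matches: at [4:7] → '(q)'; at [8:14] → '(mn6s)'; at [15:22] → '(mioab)'.
`findall` yields the raw match text (3 of them) because the pattern has no groups.

['(q)', '(mn6s)', '(mioab)']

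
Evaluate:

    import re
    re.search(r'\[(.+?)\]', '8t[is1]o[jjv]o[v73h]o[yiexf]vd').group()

'[is1]'

A `+?`/`*?`/`{m,n}?` starts at its minimum and grows only as far as needed for what follows to match.
`re.search` scans for the first position where the pattern succeeds.
The match spans [2:7] → '[is1]'.
Captured: group 1 = 'is1'.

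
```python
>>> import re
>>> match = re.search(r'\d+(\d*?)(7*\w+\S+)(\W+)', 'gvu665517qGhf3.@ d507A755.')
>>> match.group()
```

Pattern: one or more of a digit; then zero or more of a digit (lazy) (captured); then zero or more of a literal '7', then one or more of a word character, then one or more of a non-whitespace character (captured); then one or more of a non-word character (captured).
The match spans [3:17] → '665517qGhf3.@ '.

'665517qGhf3.@ '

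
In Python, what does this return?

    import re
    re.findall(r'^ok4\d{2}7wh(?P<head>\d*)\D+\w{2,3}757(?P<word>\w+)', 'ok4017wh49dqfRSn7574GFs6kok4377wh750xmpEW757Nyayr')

[('49', '4GFs6kok4377wh750xmpEW757Nyayr')]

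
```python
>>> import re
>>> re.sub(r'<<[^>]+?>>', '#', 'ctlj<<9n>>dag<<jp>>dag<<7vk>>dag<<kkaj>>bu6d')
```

'ctlj#dag#dag#dag#bu6d'

Matches: at [4:10] → '<<9n>>'; at [13:19] → '<<jp>>'; at [22:29] → '<<7vk>>'; at [32:40] → '<<kkaj>>'.
Each match is replaced by '#'.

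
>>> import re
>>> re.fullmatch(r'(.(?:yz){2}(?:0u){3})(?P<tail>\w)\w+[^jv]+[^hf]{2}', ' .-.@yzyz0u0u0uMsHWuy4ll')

None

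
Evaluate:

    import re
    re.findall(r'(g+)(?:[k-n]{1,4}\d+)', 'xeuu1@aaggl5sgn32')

Pattern: one or more of a literal 'g' (captured); then 1 to 4 of a character in [k-n], then one or more of a digit (non-capturing group).
`findall` collects group 1 from each match (2 total).

['gg', 'g']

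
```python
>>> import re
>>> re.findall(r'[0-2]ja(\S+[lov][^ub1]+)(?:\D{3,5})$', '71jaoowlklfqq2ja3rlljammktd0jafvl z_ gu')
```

['oowlklfqq2ja3rlljammktd0jafvl z_']

With a single group, `findall` returns only what that group captured — 1 item.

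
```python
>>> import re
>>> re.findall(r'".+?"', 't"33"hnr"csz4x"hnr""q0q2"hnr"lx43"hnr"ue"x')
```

['"33"', '"csz4x"', '""q0q2"', '"lx43"', '"ue"']

Walking the string: at [1:5] → '"33"'; at [8:15] → '"csz4x"'; at [18:25] → '""q0q2"'; at [28:34] → '"lx43"'; at [37:41] → '"ue"'.
With no groups in the pattern, `findall` gives back each whole match — 5 here.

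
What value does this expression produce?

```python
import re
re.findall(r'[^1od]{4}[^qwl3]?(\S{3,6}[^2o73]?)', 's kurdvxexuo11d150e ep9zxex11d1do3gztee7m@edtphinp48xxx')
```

This matches exactly 4 of any character except [1od], then optionally any character except [qwl3]; then 3 to 6 of a non-whitespace character, then optionally any character except [2o73] (captured).
Scanning left to right: at [0:11] match 's kurdvxexu', group 1 = 'dvxexu'; at [16:28] match '50e ep9zxex1', group 1 = 'p9zxex1'; at [33:45] match '3gztee7m@edt', group 1 = 'e7m@edt'; at [45:55] match 'phinp48xxx', group 1 = '48xxx'.
One capturing group, so `findall` returns just the captured substring from each match — 4 in all.

['dvxexu', 'p9zxex1', 'e7m@edt', '48xxx']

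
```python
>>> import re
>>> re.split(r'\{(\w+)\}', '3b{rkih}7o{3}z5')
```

['3b', 'rkih', '7o', '3', 'z5']

`re.split` interleaves the captured-group text with the surrounding fragments.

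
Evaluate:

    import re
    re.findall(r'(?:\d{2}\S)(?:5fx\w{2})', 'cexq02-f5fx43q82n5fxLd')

Pattern: exactly 2 of a digit, then a non-whitespace character (non-capturing group); then the literal '5fx', then exactly 2 of a word character (non-capturing group).
Scanning left to right: at [14:22] → '82n5fxLd'.
With no groups in the pattern, `findall` gives back each whole match — 1 here.

['82n5fxLd']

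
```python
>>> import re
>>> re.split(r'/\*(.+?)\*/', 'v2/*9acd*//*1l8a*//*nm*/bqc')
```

['v2', '9acd', '', '1l8a', '', 'nm', 'bqc']

With a capturing group present, the delimiter's captured portion is kept in the result list.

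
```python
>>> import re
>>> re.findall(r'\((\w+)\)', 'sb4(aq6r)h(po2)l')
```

Scanning left to right: at [3:9] match '(aq6r)', group 1 = 'aq6r'; at [10:15] match '(po2)', group 1 = 'po2'.
Because there's exactly one group, `findall` drops the full match and keeps group 1 from each hit.

['aq6r', 'po2']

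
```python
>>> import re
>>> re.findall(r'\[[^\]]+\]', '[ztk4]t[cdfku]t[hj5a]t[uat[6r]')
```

With no groups in the pattern, `findall` gives back each whole match — 4 here.

['[ztk4]', '[cdfku]', '[hj5a]', '[uat[6r]']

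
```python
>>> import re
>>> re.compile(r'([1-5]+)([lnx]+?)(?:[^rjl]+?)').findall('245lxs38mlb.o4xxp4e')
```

[('245', 'l'), ('4', 'x')]

Pattern: one or more of a character in [1-5] (captured); then one or more of one of [lnx] (lazy) (captured); then one or more of any character except [rjl] (lazy) (non-capturing group).
Because the quantifier is non-greedy, it stops expanding at the earliest point where the rest of the pattern can succeed.
Walking the string: at [0:5] match '245lx', groups = ('245', 'l'); at [13:16] match '4xx', groups = ('4', 'x').
Multiple groups make `findall` return tuples — one 2-tuple for each match.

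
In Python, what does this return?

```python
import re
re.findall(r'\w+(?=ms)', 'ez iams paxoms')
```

['ia', 'paxo']

Because the assertion is zero-width, the text it checks is not consumed and won't appear in the result.
Scanning left to right: at [3:5] → 'ia'; at [8:12] → 'paxo'.
Since nothing is captured, `findall` lists the 2 matched substrings directly.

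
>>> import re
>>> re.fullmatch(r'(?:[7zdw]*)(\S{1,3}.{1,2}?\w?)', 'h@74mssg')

None

For `fullmatch`, every character of the input must be accounted for by the pattern.
Here the string isn't matched end-to-end, so the call returns None.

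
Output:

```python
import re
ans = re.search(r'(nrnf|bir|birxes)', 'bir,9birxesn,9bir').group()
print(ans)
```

The match spans [0:3] → 'bir'.

bir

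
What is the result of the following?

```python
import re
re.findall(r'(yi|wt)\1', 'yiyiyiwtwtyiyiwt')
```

['yi', 'wt', 'yi']

After group 1 captures some text, `\1` only succeeds where that same text appears again.
With a single group, `findall` returns only what that group captured — 3 items.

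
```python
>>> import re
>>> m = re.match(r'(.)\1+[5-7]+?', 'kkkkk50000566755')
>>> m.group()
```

'kkkkk5'

A backreference is literal: `\1` must see the identical characters the first group matched.
`re.match` only tries the pattern at the start of the string.
The match spans [0:6] → 'kkkkk5'.
Captured: group 1 = 'k'.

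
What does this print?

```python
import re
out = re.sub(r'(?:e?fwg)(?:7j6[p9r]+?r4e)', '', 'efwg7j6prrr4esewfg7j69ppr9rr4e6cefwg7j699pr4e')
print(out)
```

sewfg7j69ppr9rr4e6c

This matches optionally the literal 'e', then the literal 'fwg' (non-capturing group); then the literal '7j6', then one or more of one of [p9r] (lazy), then the literal 'r4e' (non-capturing group).
Every occurrence is swapped for ''.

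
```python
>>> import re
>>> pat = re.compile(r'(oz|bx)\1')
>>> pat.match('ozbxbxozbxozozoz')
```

None

The backreference `\1` re-matches whatever the first group consumed, character for character.
`re.match` won't scan ahead — the pattern has to work from the very first character.
Here position 0 doesn't satisfy it, so the call returns None.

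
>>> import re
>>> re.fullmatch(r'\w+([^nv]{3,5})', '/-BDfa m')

`re.fullmatch` requires the pattern to consume the entire string.
Here the string isn't matched end-to-end, so the call returns None.

None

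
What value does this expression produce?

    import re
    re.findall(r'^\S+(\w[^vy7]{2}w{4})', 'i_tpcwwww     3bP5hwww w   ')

Pattern: anchored at the start of the string; then one or more of a non-whitespace character; then a word character, then exactly 2 of any character except [vy7], then exactly 4 of a literal 'w' (captured).
Scanning left to right: at [0:9] match 'i_tpcwwww', group 1 = 'tpcwwww'.
`findall` collects group 1 from the one match (1 total).

['tpcwwww']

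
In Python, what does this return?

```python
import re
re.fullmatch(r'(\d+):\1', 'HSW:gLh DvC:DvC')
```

None

`\1` has to match the exact text group 1 already captured.
`re.fullmatch` requires the pattern to consume the entire string.
Here the string isn't matched end-to-end, so the call returns None.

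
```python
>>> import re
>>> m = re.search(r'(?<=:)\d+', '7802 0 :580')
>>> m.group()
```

'580'

Lookahead/lookbehind check context without consuming it, so the matched span excludes the asserted characters.
Unlike `match`, `search` isn't anchored — it looks for the pattern anywhere in the string.
The match spans [8:11] → '580'.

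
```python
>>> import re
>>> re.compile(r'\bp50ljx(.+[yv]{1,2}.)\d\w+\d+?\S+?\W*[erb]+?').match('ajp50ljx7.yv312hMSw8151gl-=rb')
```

With `match`, the pattern is implicitly anchored at the beginning.
Here the pattern fails at index 0, so the call returns None.

None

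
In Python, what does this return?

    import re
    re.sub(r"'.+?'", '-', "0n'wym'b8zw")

'0n-b8zw'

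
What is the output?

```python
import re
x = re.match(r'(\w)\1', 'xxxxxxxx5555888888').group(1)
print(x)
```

x

The backreference `\1` re-matches whatever the first group consumed, character for character.
`re.match` won't scan ahead — the pattern has to work from the very first character.
The match spans [0:2] → 'xx'.
Captured: group 1 = 'x'.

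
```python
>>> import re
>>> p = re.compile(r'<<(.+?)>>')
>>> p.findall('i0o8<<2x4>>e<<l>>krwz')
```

['2x4', 'l']

Because the quantifier is non-greedy, it stops expanding at the earliest point where the rest of the pattern can succeed.
Walking the string: at [4:11] match '<<2x4>>', group 1 = '2x4'; at [12:17] match '<<l>>', group 1 = 'l'.
Because there's exactly one group, `findall` drops the full match and keeps group 1 from each hit.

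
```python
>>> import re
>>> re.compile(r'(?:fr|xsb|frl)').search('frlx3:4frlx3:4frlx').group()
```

Alternation tries branches left to right and keeps the first one that lets the overall match succeed at that position.
`search` walks the string left to right and returns the first match it finds.
The match spans [0:2] → 'fr'.

'fr'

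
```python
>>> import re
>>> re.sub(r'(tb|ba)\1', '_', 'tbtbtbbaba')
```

'_tb_'

The backreference `\1` re-matches whatever the first group consumed, character for character.
Matches: at [0:4] → 'tbtb'; at [6:10] → 'baba'.
`sub` substitutes '_' at each match site.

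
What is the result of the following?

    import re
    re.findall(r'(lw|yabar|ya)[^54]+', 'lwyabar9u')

['lw']

One capturing group, so `findall` returns just the captured substring from the one match — 1 in all.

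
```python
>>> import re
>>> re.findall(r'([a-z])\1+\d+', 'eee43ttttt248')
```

['e', 't']

`\1` has to match the exact text group 1 already captured.
Walking the string: at [0:5] match 'eee43', group 1 = 'e'; at [5:13] match 'ttttt248', group 1 = 't'.
`findall` collects group 1 from each match (2 total).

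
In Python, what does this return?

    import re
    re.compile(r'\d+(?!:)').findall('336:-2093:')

The negative lookahead/lookbehind blocks any match where the forbidden context is present.
Walking the string: at [0:2] → '33'; at [5:8] → '209'.
With no groups in the pattern, `findall` gives back each whole match — 2 here.

['33', '209']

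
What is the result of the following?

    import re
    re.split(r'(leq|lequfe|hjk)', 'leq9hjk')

Matches to split on: at [0:3] → 'leq'; at [4:7] → 'hjk'.
With a capturing group present, the delimiter's captured portion is kept in the result list.

['', 'leq', '9', 'hjk', '']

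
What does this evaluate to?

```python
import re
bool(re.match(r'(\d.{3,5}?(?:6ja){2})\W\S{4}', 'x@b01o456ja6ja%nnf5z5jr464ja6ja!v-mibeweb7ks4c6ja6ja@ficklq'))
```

False

The pattern matches a digit, then 3 to 5 of any character (lazy), then the literal '6ja' repeated 2 times (captured); then a non-word character, then exactly 4 of a non-whitespace character.
`re.match` won't scan ahead — the pattern has to work from the very first character.
Here the string doesn't start with a match, so the call returns None, and `bool(None)` is False.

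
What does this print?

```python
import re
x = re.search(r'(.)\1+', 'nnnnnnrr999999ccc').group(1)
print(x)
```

n

The match spans [0:6] → 'nnnnnn'.
Captured: group 1 = 'n'.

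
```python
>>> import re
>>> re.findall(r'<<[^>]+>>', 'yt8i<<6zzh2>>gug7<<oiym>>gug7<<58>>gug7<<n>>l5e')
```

No capturing groups, so `findall` returns the 4 full match strings.

['<<6zzh2>>', '<<oiym>>', '<<58>>', '<<n>>']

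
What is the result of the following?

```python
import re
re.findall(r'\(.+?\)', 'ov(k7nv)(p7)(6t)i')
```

['(k7nv)', '(p7)', '(6t)']

Walking the string: at [2:8] → '(k7nv)'; at [8:12] → '(p7)'; at [12:16] → '(6t)'.
With no groups in the pattern, `findall` gives back each whole match — 3 here.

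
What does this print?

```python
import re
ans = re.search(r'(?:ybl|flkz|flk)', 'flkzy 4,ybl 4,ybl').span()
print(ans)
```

(0, 4)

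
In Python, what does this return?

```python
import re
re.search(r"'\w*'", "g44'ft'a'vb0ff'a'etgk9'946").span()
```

(3, 7)

`re.search` scans for the first position where the pattern succeeds.
The match spans [3:7] → "'ft'".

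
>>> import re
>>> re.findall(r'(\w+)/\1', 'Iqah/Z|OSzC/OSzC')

['OSzC']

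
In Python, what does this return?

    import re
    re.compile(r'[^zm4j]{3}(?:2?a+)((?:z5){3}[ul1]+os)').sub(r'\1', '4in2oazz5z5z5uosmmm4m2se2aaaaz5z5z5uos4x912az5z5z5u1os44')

'4in2oazz5z5z5uosmmm4mz5z5z5uos4z5z5z5u1os44'

Each match is replaced using the text its own group 1 captured.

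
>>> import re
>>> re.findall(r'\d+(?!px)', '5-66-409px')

['5', '66', '40']

The negative lookaround is zero-width — it rules out positions where the adjacent text would match, without consuming anything.
Matches: at [0:1] → '5'; at [2:4] → '66'; at [5:7] → '40'.
Since nothing is captured, `findall` lists the 3 matched substrings directly.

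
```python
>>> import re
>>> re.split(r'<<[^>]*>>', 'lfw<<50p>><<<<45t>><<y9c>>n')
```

Each match becomes a cut point; 4 segments remain.

['lfw', '', '', 'n']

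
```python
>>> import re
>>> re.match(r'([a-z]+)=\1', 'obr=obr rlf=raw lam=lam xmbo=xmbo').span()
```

(0, 7)

`re.match` only tries the pattern at the start of the string.
The match spans [0:7] → 'obr=obr'.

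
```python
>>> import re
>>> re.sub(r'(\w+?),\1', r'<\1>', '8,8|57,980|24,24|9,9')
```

The backreference `\1` re-matches whatever the first group consumed, character for character.
Matches: at [0:3] → '8,8'; at [11:16] → '24,24'; at [17:20] → '9,9'.
`\1` in the replacement pulls in group 1's text for each match.

'<8>|57,980|<24>|<9>'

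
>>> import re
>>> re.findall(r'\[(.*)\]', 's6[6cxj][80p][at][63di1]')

['6cxj][80p][at][63di1']

Walking the string: at [2:24] match '[6cxj][80p][at][63di1]', group 1 = '6cxj][80p][at][63di1'.
`findall` collects group 1 from the one match (1 total).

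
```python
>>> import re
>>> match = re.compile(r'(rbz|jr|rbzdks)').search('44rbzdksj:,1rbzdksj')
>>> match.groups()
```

('rbz',)

Alternation tries branches left to right and keeps the first one that lets the overall match succeed at that position.
Unlike `match`, `search` isn't anchored — it looks for the pattern anywhere in the string.
The match spans [2:5] → 'rbz'.
Captured: group 1 = 'rbz'.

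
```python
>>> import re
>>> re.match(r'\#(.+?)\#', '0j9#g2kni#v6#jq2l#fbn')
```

None

`re.match` won't scan ahead — the pattern has to work from the very first character.
Here position 0 doesn't satisfy it, so the call returns None.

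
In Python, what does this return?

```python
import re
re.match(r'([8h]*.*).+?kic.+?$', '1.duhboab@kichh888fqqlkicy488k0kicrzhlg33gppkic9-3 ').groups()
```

('1.duhboab@kichh888fqqlkicy488k0kicrzhlg33gp',)

The match spans [0:51] → '1.duhboab@kichh888fqqlkicy488k0kicrzhlg33gppkic9-3 '.
Captured: group 1 = '1.duhboab@kichh888fqqlkicy488k0kicrzhlg33gp'.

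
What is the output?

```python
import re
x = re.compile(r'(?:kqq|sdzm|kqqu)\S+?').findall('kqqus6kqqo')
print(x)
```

['kqqu', 'kqqo']

Alternation isn't longest-match — the leftmost alternative that fits at this position is chosen.
Walking the string: at [0:4] → 'kqqu'; at [6:10] → 'kqqo'.
Since nothing is captured, `findall` lists the 2 matched substrings directly.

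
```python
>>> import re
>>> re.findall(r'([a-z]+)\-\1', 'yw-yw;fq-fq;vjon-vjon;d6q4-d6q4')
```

['yw', 'fq', 'vjon']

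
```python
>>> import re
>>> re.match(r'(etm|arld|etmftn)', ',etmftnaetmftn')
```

With `match`, the pattern is implicitly anchored at the beginning.
Here the string doesn't start with a match, so the call returns None.

None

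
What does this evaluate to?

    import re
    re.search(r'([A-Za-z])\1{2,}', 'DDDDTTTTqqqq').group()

'DDDD'

The backreference `\1` re-matches whatever the first group consumed, character for character.
`search` walks the string left to right and returns the first match it finds.
The match spans [0:4] → 'DDDD'.
Captured: group 1 = 'D'.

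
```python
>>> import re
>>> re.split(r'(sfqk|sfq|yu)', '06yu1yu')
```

Matches to split on: at [2:4] → 'yu'; at [5:7] → 'yu'.
Because the pattern has a capturing group, `split` also inserts each captured text between the pieces.

['06', 'yu', '1', 'yu', '']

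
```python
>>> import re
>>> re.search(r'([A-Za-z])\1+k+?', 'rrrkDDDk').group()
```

'rrrk'

The backreference `\1` re-matches whatever the first group consumed, character for character.
The match spans [0:4] → 'rrrk'.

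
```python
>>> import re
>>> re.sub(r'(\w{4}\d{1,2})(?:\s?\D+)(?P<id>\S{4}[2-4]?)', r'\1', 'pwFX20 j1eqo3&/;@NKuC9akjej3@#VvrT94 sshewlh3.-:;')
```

`\1` in the replacement pulls in group 1's text for each match.

'pwFX20&/;@NKuC9vrT94;'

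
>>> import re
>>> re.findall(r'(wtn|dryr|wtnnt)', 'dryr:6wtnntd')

The regex engine tests alternatives in the order written; an earlier branch that matches wins even if a later one would match more.
Walking the string: at [0:4] match 'dryr', group 1 = 'dryr'; at [6:9] match 'wtn', group 1 = 'wtn'.
Because there's exactly one group, `findall` drops the full match and keeps group 1 from each hit.

['dryr', 'wtn']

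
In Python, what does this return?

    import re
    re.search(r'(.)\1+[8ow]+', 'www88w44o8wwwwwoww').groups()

The match spans [0:6] → 'www88w'.
Captured: group 1 = 'w'.

('w',)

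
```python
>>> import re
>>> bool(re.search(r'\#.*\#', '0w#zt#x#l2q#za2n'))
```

The match spans [2:12] → '#zt#x#l2q#'.

True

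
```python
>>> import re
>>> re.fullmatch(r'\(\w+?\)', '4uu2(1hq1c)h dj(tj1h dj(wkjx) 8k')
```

None

`re.fullmatch` requires the pattern to consume the entire string.
Here there's no way to consume every character, so the call returns None.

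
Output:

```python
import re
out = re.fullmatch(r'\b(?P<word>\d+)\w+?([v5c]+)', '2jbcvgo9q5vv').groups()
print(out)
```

Pattern: a word boundary (`\b`, zero-width); then one or more of a digit (captured as 'word'); then one or more of a word character (lazy); then one or more of one of [v5c] (captured).
Lazy quantifiers expand one character at a time until the remainder of the pattern can match.
`re.fullmatch` requires the pattern to consume the entire string.
The match spans [0:12] → '2jbcvgo9q5vv'.
Captured: group 1 = '2', group 2 = '5vv'.

('2', '5vv')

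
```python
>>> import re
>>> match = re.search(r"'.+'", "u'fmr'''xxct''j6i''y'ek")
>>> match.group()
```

"'fmr'''xxct''j6i''y'"

The match spans [1:21] → "'fmr'''xxct''j6i''y'".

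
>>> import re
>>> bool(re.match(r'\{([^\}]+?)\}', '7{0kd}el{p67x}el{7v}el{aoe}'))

False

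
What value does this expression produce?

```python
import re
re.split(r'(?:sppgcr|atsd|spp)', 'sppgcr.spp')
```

['', '.', '']

The regex engine tests alternatives in the order written; an earlier branch that matches wins even if a later one would match more.
Matches to split on: at [0:6] → 'sppgcr'; at [7:10] → 'spp'.
The string is cut at each match, leaving 3 pieces.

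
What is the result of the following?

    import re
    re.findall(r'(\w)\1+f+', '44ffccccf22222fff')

['4', 'c', '2']

After group 1 captures some text, `\1` only succeeds where that same text appears again.
Matches: at [0:4] match '44ff', group 1 = '4'; at [4:9] match 'ccccf', group 1 = 'c'; at [9:17] match '22222fff', group 1 = '2'.
One capturing group, so `findall` returns just the captured substring from each match — 3 in all.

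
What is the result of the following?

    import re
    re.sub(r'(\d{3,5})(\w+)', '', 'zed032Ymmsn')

'zed'

This matches 3 to 5 of a digit (captured); then one or more of a word character (captured).
Every occurrence is swapped for ''.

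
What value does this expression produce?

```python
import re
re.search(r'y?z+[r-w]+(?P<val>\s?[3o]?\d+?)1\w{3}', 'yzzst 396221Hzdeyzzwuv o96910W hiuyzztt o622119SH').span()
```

(0, 15)

The match spans [0:15] → 'yzzst 396221Hzd'.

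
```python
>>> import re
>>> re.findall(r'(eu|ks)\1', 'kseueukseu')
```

`\1` has to match the exact text group 1 already captured.
Scanning left to right: at [2:6] match 'eueu', group 1 = 'eu'.
Because there's exactly one group, `findall` drops the full match and keeps group 1 from the one hit.

['eu']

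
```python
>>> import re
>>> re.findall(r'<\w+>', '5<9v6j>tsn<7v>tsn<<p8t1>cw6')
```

['<9v6j>', '<7v>', '<p8t1>']

Since nothing is captured, `findall` lists the 3 matched substrings directly.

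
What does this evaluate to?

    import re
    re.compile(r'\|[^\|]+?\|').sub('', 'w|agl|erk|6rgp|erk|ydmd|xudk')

Matches: at [1:6] → '|agl|'; at [9:15] → '|6rgp|'; at [18:24] → '|ydmd|'.
Every occurrence is swapped for ''.

'werkerkxudk'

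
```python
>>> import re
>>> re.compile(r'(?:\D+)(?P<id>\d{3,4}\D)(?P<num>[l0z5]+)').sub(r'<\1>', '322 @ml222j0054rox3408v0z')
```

'322<222j>4<3408v>'

The pattern matches one or more of a non-digit (non-capturing group); then 3 to 4 of a digit, then a non-digit (captured as 'id'); then one or more of one of [l0z5] (captured as 'num').
Matches: at [3:14] → ' @ml222j005'; at [15:25] → 'rox3408v0z'.
`\1` in the replacement pulls in group 1's text for each match.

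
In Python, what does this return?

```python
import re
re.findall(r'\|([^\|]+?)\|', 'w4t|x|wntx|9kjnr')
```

Walking the string: at [3:6] match '|x|', group 1 = 'x'.
`findall` collects group 1 from the one match (1 total).

['x']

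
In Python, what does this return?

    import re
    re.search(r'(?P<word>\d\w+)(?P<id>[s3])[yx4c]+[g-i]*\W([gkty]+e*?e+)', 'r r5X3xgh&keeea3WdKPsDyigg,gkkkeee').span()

(3, 14)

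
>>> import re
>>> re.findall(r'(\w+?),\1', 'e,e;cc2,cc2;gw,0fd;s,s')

['e', 'cc2', 's']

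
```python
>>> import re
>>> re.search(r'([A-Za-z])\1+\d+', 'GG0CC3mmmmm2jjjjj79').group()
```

'GG0'

After group 1 captures some text, `\1` only succeeds where that same text appears again.
Unlike `match`, `search` isn't anchored — it looks for the pattern anywhere in the string.
The match spans [0:3] → 'GG0'.
Captured: group 1 = 'G'.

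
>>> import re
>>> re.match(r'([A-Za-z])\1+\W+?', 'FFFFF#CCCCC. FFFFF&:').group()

'FFFFF#'

`\1` has to match the exact text group 1 already captured.
With `match`, the pattern is implicitly anchored at the beginning.
The match spans [0:6] → 'FFFFF#'.
Captured: group 1 = 'F'.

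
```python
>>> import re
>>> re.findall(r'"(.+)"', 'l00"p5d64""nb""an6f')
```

One capturing group, so `findall` returns just the captured substring from the one match — 1 in all.

['p5d64""nb"']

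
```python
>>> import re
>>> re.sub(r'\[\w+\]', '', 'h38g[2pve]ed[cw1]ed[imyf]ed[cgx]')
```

Matches: at [4:10] → '[2pve]'; at [12:17] → '[cw1]'; at [19:25] → '[imyf]'; at [27:32] → '[cgx]'.
Each match is replaced by ''.

'h38gededed'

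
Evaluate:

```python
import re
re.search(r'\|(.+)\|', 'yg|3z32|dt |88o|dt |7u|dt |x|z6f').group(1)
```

`re.search` scans for the first position where the pattern succeeds.
The match spans [2:29] → '|3z32|dt |88o|dt |7u|dt |x|'.
Captured: group 1 = '3z32|dt |88o|dt |7u|dt |x'.

'3z32|dt |88o|dt |7u|dt |x'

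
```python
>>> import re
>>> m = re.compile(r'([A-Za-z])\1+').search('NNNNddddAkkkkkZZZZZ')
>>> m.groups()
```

('N',)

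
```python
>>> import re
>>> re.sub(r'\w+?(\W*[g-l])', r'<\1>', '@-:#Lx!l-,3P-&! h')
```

'@-:#<!l>-,<-&! h>'

The pattern matches one or more of a word character (lazy); then zero or more of a non-word character, then a character in [g-l] (captured).
Matches: at [4:8] → 'Lx!l'; at [10:17] → '3P-&! h'.
The replacement refers to a captured group, so each match is rewritten using its own captured text.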